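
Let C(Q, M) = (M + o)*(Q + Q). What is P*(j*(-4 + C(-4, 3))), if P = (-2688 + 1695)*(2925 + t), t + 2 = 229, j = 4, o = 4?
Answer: 751184640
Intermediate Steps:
t = 227 (t = -2 + 229 = 227)
C(Q, M) = 2*Q*(4 + M) (C(Q, M) = (M + 4)*(Q + Q) = (4 + M)*(2*Q) = 2*Q*(4 + M))
P = -3129936 (P = (-2688 + 1695)*(2925 + 227) = -993*3152 = -3129936)
P*(j*(-4 + C(-4, 3))) = -12519744*(-4 + 2*(-4)*(4 + 3)) = -12519744*(-4 + 2*(-4)*7) = -12519744*(-4 - 56) = -12519744*(-60) = -3129936*(-240) = 751184640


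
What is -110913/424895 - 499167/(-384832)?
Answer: 169410690849/163513192640 ≈ 1.0361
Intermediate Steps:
-110913/424895 - 499167/(-384832) = -110913*1/424895 - 499167*(-1/384832) = -110913/424895 + 499167/384832 = 169410690849/163513192640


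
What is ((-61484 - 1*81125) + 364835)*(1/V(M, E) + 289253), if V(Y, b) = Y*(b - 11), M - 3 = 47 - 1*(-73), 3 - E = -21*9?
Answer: 1431055336416040/22263 ≈ 6.4280e+10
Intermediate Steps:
E = 192 (E = 3 - (-21)*9 = 3 - 1*(-189) = 3 + 189 = 192)
M = 123 (M = 3 + (47 - 1*(-73)) = 3 + (47 + 73) = 3 + 120 = 123)
V(Y, b) = Y*(-11 + b)
((-61484 - 1*81125) + 364835)*(1/V(M, E) + 289253) = ((-61484 - 1*81125) + 364835)*(1/(123*(-11 + 192)) + 289253) = ((-61484 - 81125) + 364835)*(1/(123*181) + 289253) = (-142609 + 364835)*(1/22263 + 289253) = 222226*(1/22263 + 289253) = 222226*(6439639540/22263) = 1431055336416040/22263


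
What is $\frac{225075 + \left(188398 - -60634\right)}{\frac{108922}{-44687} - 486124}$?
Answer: $- \frac{21186419509}{21723532110} \approx -0.97528$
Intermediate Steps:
$\frac{225075 + \left(188398 - -60634\right)}{\frac{108922}{-44687} - 486124} = \frac{225075 + \left(188398 + 60634\right)}{108922 \left(- \frac{1}{44687}\right) - 486124} = \frac{225075 + 249032}{- \frac{108922}{44687} - 486124} = \frac{474107}{- \frac{21723532110}{44687}} = 474107 \left(- \frac{44687}{21723532110}\right) = - \frac{21186419509}{21723532110}$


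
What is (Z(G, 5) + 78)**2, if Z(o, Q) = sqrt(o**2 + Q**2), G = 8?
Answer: (78 + sqrt(89))**2 ≈ 7644.7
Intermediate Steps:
Z(o, Q) = sqrt(Q**2 + o**2)
(Z(G, 5) + 78)**2 = (sqrt(5**2 + 8**2) + 78)**2 = (sqrt(25 + 64) + 78)**2 = (sqrt(89) + 78)**2 = (78 + sqrt(89))**2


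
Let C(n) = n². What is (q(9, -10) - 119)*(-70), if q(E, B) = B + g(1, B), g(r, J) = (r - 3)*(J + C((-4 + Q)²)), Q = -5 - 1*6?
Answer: 7095130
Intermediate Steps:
Q = -11 (Q = -5 - 6 = -11)
g(r, J) = (-3 + r)*(50625 + J) (g(r, J) = (r - 3)*(J + ((-4 - 11)²)²) = (-3 + r)*(J + ((-15)²)²) = (-3 + r)*(J + 225²) = (-3 + r)*(J + 50625) = (-3 + r)*(50625 + J))
q(E, B) = -101250 - B (q(E, B) = B + (-151875 - 3*B + 50625*1 + B*1) = B + (-151875 - 3*B + 50625 + B) = B + (-101250 - 2*B) = -101250 - B)
(q(9, -10) - 119)*(-70) = ((-101250 - 1*(-10)) - 119)*(-70) = ((-101250 + 10) - 119)*(-70) = (-101240 - 119)*(-70) = -101359*(-70) = 7095130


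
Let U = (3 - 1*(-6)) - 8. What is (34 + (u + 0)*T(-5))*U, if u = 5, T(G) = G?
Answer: 9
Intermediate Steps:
U = 1 (U = (3 + 6) - 8 = 9 - 8 = 1)
(34 + (u + 0)*T(-5))*U = (34 + (5 + 0)*(-5))*1 = (34 + 5*(-5))*1 = (34 - 25)*1 = 9*1 = 9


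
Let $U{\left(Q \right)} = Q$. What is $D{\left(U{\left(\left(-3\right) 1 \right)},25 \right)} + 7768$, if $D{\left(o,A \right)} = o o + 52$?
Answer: $7829$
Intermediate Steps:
$D{\left(o,A \right)} = 52 + o^{2}$ ($D{\left(o,A \right)} = o^{2} + 52 = 52 + o^{2}$)
$D{\left(U{\left(\left(-3\right) 1 \right)},25 \right)} + 7768 = \left(52 + \left(\left(-3\right) 1\right)^{2}\right) + 7768 = \left(52 + \left(-3\right)^{2}\right) + 7768 = \left(52 + 9\right) + 7768 = 61 + 7768 = 7829$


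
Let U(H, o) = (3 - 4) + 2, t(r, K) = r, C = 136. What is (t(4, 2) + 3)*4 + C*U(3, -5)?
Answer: 164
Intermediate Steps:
U(H, o) = 1 (U(H, o) = -1 + 2 = 1)
(t(4, 2) + 3)*4 + C*U(3, -5) = (4 + 3)*4 + 136*1 = 7*4 + 136 = 28 + 136 = 164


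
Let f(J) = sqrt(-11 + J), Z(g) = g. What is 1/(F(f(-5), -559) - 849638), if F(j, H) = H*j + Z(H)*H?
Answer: -537157/288542642345 + 2236*I/288542642345 ≈ -1.8616e-6 + 7.7493e-9*I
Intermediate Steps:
F(j, H) = H**2 + H*j (F(j, H) = H*j + H*H = H*j + H**2 = H**2 + H*j)
1/(F(f(-5), -559) - 849638) = 1/(-559*(-559 + sqrt(-11 - 5)) - 849638) = 1/(-559*(-559 + sqrt(-16)) - 849638) = 1/(-559*(-559 + 4*I) - 849638) = 1/((312481 - 2236*I) - 849638) = 1/(-537157 - 2236*I) = (-537157 + 2236*I)/288542642345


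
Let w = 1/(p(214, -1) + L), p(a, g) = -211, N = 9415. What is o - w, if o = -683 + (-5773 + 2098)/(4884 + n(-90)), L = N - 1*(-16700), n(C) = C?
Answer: -14152120167/20697296 ≈ -683.77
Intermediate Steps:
L = 26115 (L = 9415 - 1*(-16700) = 9415 + 16700 = 26115)
w = 1/25904 (w = 1/(-211 + 26115) = 1/25904 ≈ 3.8604e-5)
o = -1092659/1598 (o = -683 + (-5773 + 2098)/(4884 - 90) = -683 - 3675/4794 = -683 - 3675*1/4794 = -683 - 1225/1598 = -1092659/1598 ≈ -683.77)
o - w = -1092659/1598 - 1*1/25904 = -1092659/1598 - 1/25904 = -14152120167/20697296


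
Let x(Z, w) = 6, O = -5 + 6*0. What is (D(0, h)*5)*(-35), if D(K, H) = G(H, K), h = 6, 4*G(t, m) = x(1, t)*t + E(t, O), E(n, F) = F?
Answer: -5425/4 ≈ -1356.3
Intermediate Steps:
O = -5 (O = -5 + 0 = -5)
G(t, m) = -5/4 + 3*t/2 (G(t, m) = (6*t - 5)/4 = (-5 + 6*t)/4 = -5/4 + 3*t/2)
D(K, H) = -5/4 + 3*H/2
(D(0, h)*5)*(-35) = ((-5/4 + (3/2)*6)*5)*(-35) = ((-5/4 + 9)*5)*(-35) = ((31/4)*5)*(-35) = (155/4)*(-35) = -5425/4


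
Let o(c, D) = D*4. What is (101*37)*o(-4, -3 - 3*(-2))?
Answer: 44844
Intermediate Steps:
o(c, D) = 4*D
(101*37)*o(-4, -3 - 3*(-2)) = (101*37)*(4*(-3 - 3*(-2))) = 3737*(4*(-3 + 6)) = 3737*(4*3) = 3737*12 = 44844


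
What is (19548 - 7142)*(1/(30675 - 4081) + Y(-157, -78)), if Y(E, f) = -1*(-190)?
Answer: 31342896783/13297 ≈ 2.3571e+6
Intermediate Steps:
Y(E, f) = 190
(19548 - 7142)*(1/(30675 - 4081) + Y(-157, -78)) = (19548 - 7142)*(1/(30675 - 4081) + 190) = 12406*(1/26594 + 190) = 12406*(5052861/26594) = 31342896783/13297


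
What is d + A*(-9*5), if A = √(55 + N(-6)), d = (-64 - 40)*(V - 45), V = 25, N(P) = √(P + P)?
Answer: 2080 - 45*√(55 + 2*I*√3) ≈ 1746.1 - 10.505*I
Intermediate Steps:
N(P) = √2*√P (N(P) = √(2*P) = √2*√P)
d = 2080 (d = (-64 - 40)*(25 - 45) = -104*(-20) = 2080)
A = √(55 + 2*I*√3) (A = √(55 + √2*√(-6)) = √(55 + √2*(I*√6)) = √(55 + 2*I*√3) ≈ 7.4199 + 0.23343*I)
d + A*(-9*5) = 2080 + √(55 + 2*I*√3)*(-9*5) = 2080 + √(55 + 2*I*√3)*(-45) = 2080 - 45*√(55 + 2*I*√3)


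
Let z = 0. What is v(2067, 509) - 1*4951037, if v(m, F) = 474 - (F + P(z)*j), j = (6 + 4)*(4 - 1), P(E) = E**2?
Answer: -4951072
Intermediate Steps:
j = 30 (j = 10*3 = 30)
v(m, F) = 474 - F (v(m, F) = 474 - (F + 0**2*30) = 474 - (F + 0*30) = 474 - (F + 0) = 474 - F)
v(2067, 509) - 1*4951037 = (474 - 1*509) - 1*4951037 = (474 - 509) - 4951037 = -35 - 4951037 = -4951072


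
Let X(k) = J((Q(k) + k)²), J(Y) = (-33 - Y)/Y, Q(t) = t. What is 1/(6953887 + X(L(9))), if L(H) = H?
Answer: 108/751019677 ≈ 1.4380e-7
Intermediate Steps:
J(Y) = (-33 - Y)/Y
X(k) = (-33 - 4*k²)/(4*k²) (X(k) = (-33 - (k + k)²)/((k + k)²) = (-33 - (2*k)²)/((2*k)²) = (-33 - 4*k²)/((4*k²)) = (1/(4*k²))*(-33 - 4*k²) = (-33 - 4*k²)/(4*k²))
1/(6953887 + X(L(9))) = 1/(6953887 + (-1 - 33/4/9²)) = 1/(6953887 + (-1 - 33/4*1/81)) = 1/(6953887 + (-1 - 11/108)) = 1/(6953887 - 119/108) = 1/(751019677/108) = 108/751019677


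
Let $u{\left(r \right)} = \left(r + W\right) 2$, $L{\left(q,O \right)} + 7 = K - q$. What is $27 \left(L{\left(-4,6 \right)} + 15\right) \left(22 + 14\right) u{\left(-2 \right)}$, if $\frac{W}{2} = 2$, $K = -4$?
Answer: $31104$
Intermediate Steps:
$W = 4$ ($W = 2 \cdot 2 = 4$)
$L{\left(q,O \right)} = -11 - q$ ($L{\left(q,O \right)} = -7 - \left(4 + q\right) = -11 - q$)
$u{\left(r \right)} = 8 + 2 r$ ($u{\left(r \right)} = \left(r + 4\right) 2 = \left(4 + r\right) 2 = 8 + 2 r$)
$27 \left(L{\left(-4,6 \right)} + 15\right) \left(22 + 14\right) u{\left(-2 \right)} = 27 \left(\left(-11 - -4\right) + 15\right) \left(22 + 14\right) \left(8 + 2 \left(-2\right)\right) = 27 \left(\left(-11 + 4\right) + 15\right) 36 \left(8 - 4\right) = 27 \left(-7 + 15\right) 36 \cdot 4 = 27 \cdot 8 \cdot 36 \cdot 4 = 27 \cdot 288 \cdot 4 = 7776 \cdot 4 = 31104$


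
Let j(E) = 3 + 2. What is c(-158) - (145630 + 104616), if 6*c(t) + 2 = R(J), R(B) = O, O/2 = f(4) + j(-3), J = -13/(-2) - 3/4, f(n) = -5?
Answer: -750739/3 ≈ -2.5025e+5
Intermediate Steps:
j(E) = 5
J = 23/4 (J = -13*(-½) - 3*¼ = 13/2 - ¾ = 23/4 ≈ 5.7500)
O = 0 (O = 2*(-5 + 5) = 2*0 = 0)
R(B) = 0
c(t) = -⅓ (c(t) = -⅓ + (⅙)*0 = -⅓ + 0 = -⅓)
c(-158) - (145630 + 104616) = -⅓ - (145630 + 104616) = -⅓ - 1*250246 = -⅓ - 250246 = -750739/3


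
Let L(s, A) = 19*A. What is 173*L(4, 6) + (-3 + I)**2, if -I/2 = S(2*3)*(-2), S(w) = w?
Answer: 20163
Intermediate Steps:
I = 24 (I = -2*2*3*(-2) = -12*(-2) = -2*(-12) = 24)
173*L(4, 6) + (-3 + I)**2 = 173*(19*6) + (-3 + 24)**2 = 173*114 + 21**2 = 19722 + 441 = 20163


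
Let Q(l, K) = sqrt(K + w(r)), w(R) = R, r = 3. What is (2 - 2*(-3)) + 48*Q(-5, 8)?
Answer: 8 + 48*sqrt(11) ≈ 167.20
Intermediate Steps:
Q(l, K) = sqrt(3 + K) (Q(l, K) = sqrt(K + 3) = sqrt(3 + K))
(2 - 2*(-3)) + 48*Q(-5, 8) = (2 - 2*(-3)) + 48*sqrt(3 + 8) = (2 + 6) + 48*sqrt(11) = 8 + 48*sqrt(11)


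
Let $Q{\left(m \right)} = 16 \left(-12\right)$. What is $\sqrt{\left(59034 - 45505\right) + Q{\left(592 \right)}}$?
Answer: $\sqrt{13337} \approx 115.49$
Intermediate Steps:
$Q{\left(m \right)} = -192$
$\sqrt{\left(59034 - 45505\right) + Q{\left(592 \right)}} = \sqrt{\left(59034 - 45505\right) - 192} = \sqrt{13529 - 192} = \sqrt{13337}$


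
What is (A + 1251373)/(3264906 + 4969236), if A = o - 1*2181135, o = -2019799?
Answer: -983187/2744714 ≈ -0.35821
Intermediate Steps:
A = -4200934 (A = -2019799 - 1*2181135 = -2019799 - 2181135 = -4200934)
(A + 1251373)/(3264906 + 4969236) = (-4200934 + 1251373)/(3264906 + 4969236) = -2949561/8234142 = -2949561*1/8234142 = -983187/2744714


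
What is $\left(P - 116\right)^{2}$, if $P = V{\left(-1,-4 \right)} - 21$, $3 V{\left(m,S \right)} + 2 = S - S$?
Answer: $\frac{170569}{9} \approx 18952.0$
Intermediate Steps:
$V{\left(m,S \right)} = - \frac{2}{3}$ ($V{\left(m,S \right)} = - \frac{2}{3} + \frac{S - S}{3} = - \frac{2}{3} + \frac{1}{3} \cdot 0 = - \frac{2}{3} + 0 = - \frac{2}{3}$)
$P = - \frac{65}{3}$ ($P = - \frac{2}{3} - 21 = - \frac{65}{3} \approx -21.667$)
$\left(P - 116\right)^{2} = \left(- \frac{65}{3} - 116\right)^{2} = \left(- \frac{413}{3}\right)^{2} = \frac{170569}{9}$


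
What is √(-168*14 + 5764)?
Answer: 2*√853 ≈ 58.412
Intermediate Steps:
√(-168*14 + 5764) = √(-2352 + 5764) = √3412 = 2*√853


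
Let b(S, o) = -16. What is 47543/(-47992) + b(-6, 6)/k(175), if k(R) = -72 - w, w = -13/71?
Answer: -187902845/244711208 ≈ -0.76786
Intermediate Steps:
w = -13/71 ≈ -0.18310
k(R) = -5099/71 (k(R) = -72 - 1*(-13/71) = -72 + 13/71 = -5099/71)
47543/(-47992) + b(-6, 6)/k(175) = 47543/(-47992) - 16/(-5099/71) = 47543*(-1/47992) - 16*(-71/5099) = -47543/47992 + 1136/5099 = -187902845/244711208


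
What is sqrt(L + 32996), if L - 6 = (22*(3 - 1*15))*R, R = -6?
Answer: sqrt(34586) ≈ 185.97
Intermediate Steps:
L = 1590 (L = 6 + (22*(3 - 1*15))*(-6) = 6 + (22*(3 - 15))*(-6) = 6 + (22*(-12))*(-6) = 6 - 264*(-6) = 6 + 1584 = 1590)
sqrt(L + 32996) = sqrt(1590 + 32996) = sqrt(34586)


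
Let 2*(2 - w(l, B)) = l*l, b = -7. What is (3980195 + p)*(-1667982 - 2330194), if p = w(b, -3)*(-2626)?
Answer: -16149752353280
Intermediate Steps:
w(l, B) = 2 - l**2/2 (w(l, B) = 2 - l*l/2 = 2 - l**2/2)
p = 59085 (p = (2 - 1/2*(-7)**2)*(-2626) = (2 - 1/2*49)*(-2626) = (2 - 49/2)*(-2626) = -45/2*(-2626) = 59085)
(3980195 + p)*(-1667982 - 2330194) = (3980195 + 59085)*(-1667982 - 2330194) = 4039280*(-3998176) = -16149752353280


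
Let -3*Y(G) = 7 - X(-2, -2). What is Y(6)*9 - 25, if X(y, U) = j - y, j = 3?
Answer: -31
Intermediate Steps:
X(y, U) = 3 - y
Y(G) = -⅔ (Y(G) = -(7 - (3 - 1*(-2)))/3 = -(7 - (3 + 2))/3 = -(7 - 1*5)/3 = -(7 - 5)/3 = -⅓*2 = -⅔)
Y(6)*9 - 25 = -⅔*9 - 25 = -6 - 25 = -31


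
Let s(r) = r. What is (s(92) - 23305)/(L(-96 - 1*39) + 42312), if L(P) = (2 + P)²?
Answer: -23213/60001 ≈ -0.38688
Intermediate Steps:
(s(92) - 23305)/(L(-96 - 1*39) + 42312) = (92 - 23305)/((2 + (-96 - 1*39))² + 42312) = -23213/((2 + (-96 - 39))² + 42312) = -23213/((2 - 135)² + 42312) = -23213/((-133)² + 42312) = -23213/(17689 + 42312) = -23213/60001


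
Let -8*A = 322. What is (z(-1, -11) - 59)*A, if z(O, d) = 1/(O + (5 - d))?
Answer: 35581/15 ≈ 2372.1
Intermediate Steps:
A = -161/4 (A = -⅛*322 = -161/4 ≈ -40.250)
z(O, d) = 1/(5 + O - d)
(z(-1, -11) - 59)*A = (1/(5 - 1 - 1*(-11)) - 59)*(-161/4) = (1/(5 - 1 + 11) - 59)*(-161/4) = (1/15 - 59)*(-161/4) = -884/15*(-161/4) = 35581/15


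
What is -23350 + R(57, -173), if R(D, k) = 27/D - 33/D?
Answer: -443652/19 ≈ -23350.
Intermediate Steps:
R(D, k) = -6/D
-23350 + R(57, -173) = -23350 - 6/57 = -23350 - 6*1/57 = -23350 - 2/19 = -443652/19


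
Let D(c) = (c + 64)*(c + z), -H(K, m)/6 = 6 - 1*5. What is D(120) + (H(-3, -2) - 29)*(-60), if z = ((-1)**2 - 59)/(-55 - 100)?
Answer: 3758572/155 ≈ 24249.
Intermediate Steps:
H(K, m) = -6 (H(K, m) = -6*(6 - 1*5) = -6*(6 - 5) = -6*1 = -6)
z = 58/155 (z = (1 - 59)/(-155) = -58*(-1/155) = 58/155 ≈ 0.37419)
D(c) = (64 + c)*(58/155 + c) (D(c) = (c + 64)*(c + 58/155) = (64 + c)*(58/155 + c))
D(120) + (H(-3, -2) - 29)*(-60) = (3712/155 + 120**2 + (9978/155)*120) + (-6 - 29)*(-60) = (3712/155 + 14400 + 239472/31) - 35*(-60) = 3433072/155 + 2100 = 3758572/155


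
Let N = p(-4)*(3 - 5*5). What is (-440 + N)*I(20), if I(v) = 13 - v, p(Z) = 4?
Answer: 3696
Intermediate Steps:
N = -88 (N = 4*(3 - 5*5) = 4*(3 - 1*25) = 4*(3 - 25) = 4*(-22) = -88)
(-440 + N)*I(20) = (-440 - 88)*(13 - 1*20) = -528*(13 - 20) = -528*(-7) = 3696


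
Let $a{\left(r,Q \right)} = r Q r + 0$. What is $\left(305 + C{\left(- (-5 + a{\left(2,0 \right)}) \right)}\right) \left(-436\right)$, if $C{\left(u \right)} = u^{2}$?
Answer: $-143880$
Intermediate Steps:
$a{\left(r,Q \right)} = Q r^{2}$ ($a{\left(r,Q \right)} = Q r^{2} + 0 = Q r^{2}$)
$\left(305 + C{\left(- (-5 + a{\left(2,0 \right)}) \right)}\right) \left(-436\right) = \left(305 + \left(- (-5 + 0 \cdot 2^{2})\right)^{2}\right) \left(-436\right) = \left(305 + \left(- (-5 + 0 \cdot 4)\right)^{2}\right) \left(-436\right) = \left(305 + \left(- (-5 + 0)\right)^{2}\right) \left(-436\right) = \left(305 + \left(\left(-1\right) \left(-5\right)\right)^{2}\right) \left(-436\right) = \left(305 + 5^{2}\right) \left(-436\right) = \left(305 + 25\right) \left(-436\right) = 330 \left(-436\right) = -143880$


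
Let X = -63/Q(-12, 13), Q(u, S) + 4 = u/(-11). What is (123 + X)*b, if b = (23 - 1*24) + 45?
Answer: 50919/8 ≈ 6364.9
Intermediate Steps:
Q(u, S) = -4 - u/11 (Q(u, S) = -4 + u/(-11) = -4 + u*(-1/11) = -4 - u/11)
X = 693/32 (X = -63/(-4 - 1/11*(-12)) = -63/(-4 + 12/11) = -63/(-32/11) = -63*(-11/32) = 693/32 ≈ 21.656)
b = 44 (b = (23 - 24) + 45 = -1 + 45 = 44)
(123 + X)*b = (123 + 693/32)*44 = (4629/32)*44 = 50919/8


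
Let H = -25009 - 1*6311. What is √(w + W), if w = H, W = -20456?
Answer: 8*I*√809 ≈ 227.54*I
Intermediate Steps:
H = -31320 (H = -25009 - 6311 = -31320)
w = -31320
√(w + W) = √(-31320 - 20456) = √(-51776) = 8*I*√809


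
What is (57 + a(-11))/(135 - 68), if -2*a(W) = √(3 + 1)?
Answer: 56/67 ≈ 0.83582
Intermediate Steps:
a(W) = -1 (a(W) = -√(3 + 1)/2 = -√4/2 = -½*2 = -1)
(57 + a(-11))/(135 - 68) = (57 - 1)/(135 - 68) = 56/67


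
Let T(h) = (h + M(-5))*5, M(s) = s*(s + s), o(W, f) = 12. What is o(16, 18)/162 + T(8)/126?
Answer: 449/189 ≈ 2.3757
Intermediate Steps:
M(s) = 2*s**2 (M(s) = s*(2*s) = 2*s**2)
T(h) = 250 + 5*h (T(h) = (h + 2*(-5)**2)*5 = (h + 2*25)*5 = (h + 50)*5 = (50 + h)*5 = 250 + 5*h)
o(16, 18)/162 + T(8)/126 = 12/162 + (250 + 5*8)/126 = 12*(1/162) + (250 + 40)*(1/126) = 2/27 + 290*(1/126) = 2/27 + 145/63 = 449/189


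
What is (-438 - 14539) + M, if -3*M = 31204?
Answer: -76135/3 ≈ -25378.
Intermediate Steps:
M = -31204/3 (M = -⅓*31204 = -31204/3 ≈ -10401.)
(-438 - 14539) + M = (-438 - 14539) - 31204/3 = -14977 - 31204/3 = -76135/3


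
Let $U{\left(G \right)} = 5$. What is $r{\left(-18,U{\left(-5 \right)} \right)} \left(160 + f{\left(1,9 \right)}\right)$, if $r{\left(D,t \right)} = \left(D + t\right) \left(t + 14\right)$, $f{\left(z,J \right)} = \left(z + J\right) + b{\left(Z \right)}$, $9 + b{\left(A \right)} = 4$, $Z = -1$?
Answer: $-40755$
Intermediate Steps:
$b{\left(A \right)} = -5$ ($b{\left(A \right)} = -9 + 4 = -5$)
$f{\left(z,J \right)} = -5 + J + z$ ($f{\left(z,J \right)} = \left(z + J\right) - 5 = \left(J + z\right) - 5 = -5 + J + z$)
$r{\left(D,t \right)} = \left(14 + t\right) \left(D + t\right)$ ($r{\left(D,t \right)} = \left(D + t\right) \left(14 + t\right) = \left(14 + t\right) \left(D + t\right)$)
$r{\left(-18,U{\left(-5 \right)} \right)} \left(160 + f{\left(1,9 \right)}\right) = \left(5^{2} + 14 \left(-18\right) + 14 \cdot 5 - 90\right) \left(160 + \left(-5 + 9 + 1\right)\right) = \left(25 - 252 + 70 - 90\right) \left(160 + 5\right) = \left(-247\right) 165 = -40755$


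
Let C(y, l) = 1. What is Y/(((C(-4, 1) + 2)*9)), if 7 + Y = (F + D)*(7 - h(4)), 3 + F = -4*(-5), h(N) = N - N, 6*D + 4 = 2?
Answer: 329/81 ≈ 4.0617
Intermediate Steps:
D = -1/3 (D = -2/3 + (1/6)*2 = -2/3 + 1/3 = -1/3 ≈ -0.33333)
h(N) = 0
F = 17 (F = -3 - 4*(-5) = -3 + 20 = 17)
Y = 329/3 (Y = -7 + (17 - 1/3)*(7 - 1*0) = -7 + 50*(7 + 0)/3 = -7 + (50/3)*7 = -7 + 350/3 = 329/3 ≈ 109.67)
Y/(((C(-4, 1) + 2)*9)) = 329/(3*(((1 + 2)*9))) = 329/(3*((3*9))) = (329/3)/27 = (329/3)*(1/27) = 329/81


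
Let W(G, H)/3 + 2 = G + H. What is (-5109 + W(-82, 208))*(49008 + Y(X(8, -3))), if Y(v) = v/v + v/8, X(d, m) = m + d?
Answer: -1857268749/8 ≈ -2.3216e+8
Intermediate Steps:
W(G, H) = -6 + 3*G + 3*H (W(G, H) = -6 + 3*(G + H) = -6 + (3*G + 3*H) = -6 + 3*G + 3*H)
X(d, m) = d + m
Y(v) = 1 + v/8 (Y(v) = 1 + v*(⅛) = 1 + v/8)
(-5109 + W(-82, 208))*(49008 + Y(X(8, -3))) = (-5109 + (-6 + 3*(-82) + 3*208))*(49008 + (1 + (8 - 3)/8)) = (-5109 + (-6 - 246 + 624))*(49008 + (1 + (⅛)*5)) = (-5109 + 372)*(49008 + (1 + 5/8)) = -4737*(49008 + 13/8) = -4737*392077/8 = -1857268749/8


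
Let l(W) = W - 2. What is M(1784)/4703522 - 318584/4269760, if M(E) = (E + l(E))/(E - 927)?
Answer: -80260679182911/1075690871948440 ≈ -0.074613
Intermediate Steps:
l(W) = -2 + W
M(E) = (-2 + 2*E)/(-927 + E) (M(E) = (E + (-2 + E))/(E - 927) = (-2 + 2*E)/(-927 + E))
M(1784)/4703522 - 318584/4269760 = (2*(-1 + 1784)/(-927 + 1784))/4703522 - 318584/4269760 = (2*1783/857)*(1/4703522) - 318584*1/4269760 = (2*(1/857)*1783)*(1/4703522) - 39823/533720 = (3566/857)*(1/4703522) - 39823/533720 = 1783/2015459177 - 39823/533720 = -80260679182911/1075690871948440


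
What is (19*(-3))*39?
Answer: -2223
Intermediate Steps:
(19*(-3))*39 = -57*39 = -2223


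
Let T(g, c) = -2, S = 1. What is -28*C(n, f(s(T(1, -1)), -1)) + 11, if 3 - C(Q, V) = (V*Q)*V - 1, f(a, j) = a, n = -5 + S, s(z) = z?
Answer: -549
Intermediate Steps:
n = -4 (n = -5 + 1 = -4)
C(Q, V) = 4 - Q*V**2 (C(Q, V) = 3 - ((V*Q)*V - 1) = 3 - ((Q*V)*V - 1) = 3 - (Q*V**2 - 1) = 3 - (-1 + Q*V**2) = 3 + (1 - Q*V**2) = 4 - Q*V**2)
-28*C(n, f(s(T(1, -1)), -1)) + 11 = -28*(4 - 1*(-4)*(-2)**2) + 11 = -28*(4 - 1*(-4)*4) + 11 = -28*(4 + 16) + 11 = -28*20 + 11 = -560 + 11 = -549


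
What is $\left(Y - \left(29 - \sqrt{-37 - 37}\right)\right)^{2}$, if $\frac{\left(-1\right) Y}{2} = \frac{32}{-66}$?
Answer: $\frac{775039}{1089} - \frac{1850 i \sqrt{74}}{33} \approx 711.7 - 482.25 i$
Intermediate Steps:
$Y = \frac{32}{33}$ ($Y = - 2 \frac{32}{-66} = - 2 \cdot 32 \left(- \frac{1}{66}\right) = \left(-2\right) \left(- \frac{16}{33}\right) = \frac{32}{33} \approx 0.9697$)
$\left(Y - \left(29 - \sqrt{-37 - 37}\right)\right)^{2} = \left(\frac{32}{33} - \left(29 - \sqrt{-37 - 37}\right)\right)^{2} = \left(\frac{32}{33} - \left(29 - \sqrt{-74}\right)\right)^{2} = \left(\frac{32}{33} - \left(29 - i \sqrt{74}\right)\right)^{2} = \left(- \frac{925}{33} + i \sqrt{74}\right)^{2}$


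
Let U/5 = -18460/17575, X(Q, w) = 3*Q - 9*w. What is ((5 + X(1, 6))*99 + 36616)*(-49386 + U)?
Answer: -1113258367100/703 ≈ -1.5836e+9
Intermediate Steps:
X(Q, w) = -9*w + 3*Q
U = -3692/703 (U = 5*(-18460/17575) = 5*(-18460*1/17575) = 5*(-3692/3515) = -3692/703 ≈ -5.2518)
((5 + X(1, 6))*99 + 36616)*(-49386 + U) = ((5 + (-9*6 + 3*1))*99 + 36616)*(-49386 - 3692/703) = ((5 + (-54 + 3))*99 + 36616)*(-34722050/703) = ((5 - 51)*99 + 36616)*(-34722050/703) = (-46*99 + 36616)*(-34722050/703) = (-4554 + 36616)*(-34722050/703) = 32062*(-34722050/703) = -1113258367100/703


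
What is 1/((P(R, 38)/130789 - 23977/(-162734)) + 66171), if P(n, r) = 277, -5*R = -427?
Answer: 21283817126/1408374644049717 ≈ 1.5112e-5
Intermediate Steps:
R = 427/5 (R = -⅕*(-427) = 427/5 ≈ 85.400)
1/((P(R, 38)/130789 - 23977/(-162734)) + 66171) = 1/((277/130789 - 23977/(-162734)) + 66171) = 1/((277*(1/130789) - 23977*(-1/162734)) + 66171) = 1/((277/130789 + 23977/162734) + 66171) = 1/(3181005171/21283817126 + 66171) = 1/(1408374644049717/21283817126) = 21283817126/1408374644049717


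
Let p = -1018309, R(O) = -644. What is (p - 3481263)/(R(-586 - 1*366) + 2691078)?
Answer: -2249786/1345217 ≈ -1.6724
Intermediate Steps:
(p - 3481263)/(R(-586 - 1*366) + 2691078) = (-1018309 - 3481263)/(-644 + 2691078) = -4499572/2690434 = -4499572*1/2690434 = -2249786/1345217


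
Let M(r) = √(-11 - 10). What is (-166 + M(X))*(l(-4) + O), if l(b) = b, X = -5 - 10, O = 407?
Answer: -66898 + 403*I*√21 ≈ -66898.0 + 1846.8*I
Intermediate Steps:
X = -15
M(r) = I*√21 (M(r) = √(-21) = I*√21)
(-166 + M(X))*(l(-4) + O) = (-166 + I*√21)*(-4 + 407) = (-166 + I*√21)*403 = -66898 + 403*I*√21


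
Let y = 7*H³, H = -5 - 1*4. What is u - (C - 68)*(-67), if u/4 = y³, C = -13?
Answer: -531540916335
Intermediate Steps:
H = -9 (H = -5 - 4 = -9)
y = -5103 (y = 7*(-9)³ = 7*(-729) = -5103)
u = -531540910908 (u = 4*(-5103)³ = 4*(-132885227727) = -531540910908)
u - (C - 68)*(-67) = -531540910908 - (-13 - 68)*(-67) = -531540910908 - (-81)*(-67) = -531540910908 - 1*5427 = -531540910908 - 5427 = -531540916335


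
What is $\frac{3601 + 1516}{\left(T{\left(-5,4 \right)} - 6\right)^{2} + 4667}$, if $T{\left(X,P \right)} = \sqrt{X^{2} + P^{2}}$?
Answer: $\frac{3034381}{2812454} + \frac{15351 \sqrt{41}}{5624908} \approx 1.0964$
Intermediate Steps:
$T{\left(X,P \right)} = \sqrt{P^{2} + X^{2}}$
$\frac{3601 + 1516}{\left(T{\left(-5,4 \right)} - 6\right)^{2} + 4667} = \frac{3601 + 1516}{\left(\sqrt{4^{2} + \left(-5\right)^{2}} - 6\right)^{2} + 4667} = \frac{5117}{\left(\sqrt{16 + 25} - 6\right)^{2} + 4667} = \frac{5117}{\left(\sqrt{41} - 6\right)^{2} + 4667} = \frac{5117}{\left(-6 + \sqrt{41}\right)^{2} + 4667} = \frac{5117}{4667 + \left(-6 + \sqrt{41}\right)^{2}}$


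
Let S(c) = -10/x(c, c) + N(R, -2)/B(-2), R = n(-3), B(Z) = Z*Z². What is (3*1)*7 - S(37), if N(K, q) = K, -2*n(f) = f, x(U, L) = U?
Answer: 12703/592 ≈ 21.458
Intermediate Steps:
B(Z) = Z³
n(f) = -f/2
R = 3/2 (R = -½*(-3) = 3/2 ≈ 1.5000)
S(c) = -3/16 - 10/c (S(c) = -10/c + 3/(2*((-2)³)) = -10/c + (3/2)/(-8) = -10/c + (3/2)*(-⅛) = -10/c - 3/16 = -3/16 - 10/c)
(3*1)*7 - S(37) = (3*1)*7 - (-3/16 - 10/37) = 3*7 - (-3/16 - 10*1/37) = 21 - (-3/16 - 10/37) = 21 - 1*(-271/592) = 21 + 271/592 = 12703/592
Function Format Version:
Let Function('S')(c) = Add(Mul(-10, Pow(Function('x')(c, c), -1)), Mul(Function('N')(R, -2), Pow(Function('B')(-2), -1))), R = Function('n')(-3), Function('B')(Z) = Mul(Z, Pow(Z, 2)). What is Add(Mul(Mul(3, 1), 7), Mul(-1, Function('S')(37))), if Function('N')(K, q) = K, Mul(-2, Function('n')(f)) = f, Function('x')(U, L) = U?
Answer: Rational(12703, 592) ≈ 21.458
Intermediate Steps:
Function('B')(Z) = Pow(Z, 3)
Function('n')(f) = Mul(Rational(-1, 2), f)
R = Rational(3, 2) (R = Mul(Rational(-1, 2), -3) = Rational(3, 2) ≈ 1.5000)
Function('S')(c) = Add(Rational(-3, 16), Mul(-10, Pow(c, -1))) (Function('S')(c) = Add(Mul(-10, Pow(c, -1)), Mul(Rational(3, 2), Pow(Pow(-2, 3), -1))) = Add(Mul(-10, Pow(c, -1)), Mul(Rational(3, 2), Pow(-8, -1))) = Add(Mul(-10, Pow(c, -1)), Mul(Rational(3, 2), Rational(-1, 8))) = Add(Mul(-10, Pow(c, -1)), Rational(-3, 16)) = Add(Rational(-3, 16), Mul(-10, Pow(c, -1))))
Add(Mul(Mul(3, 1), 7), Mul(-1, Function('S')(37))) = Add(Mul(Mul(3, 1), 7), Mul(-1, Add(Rational(-3, 16), Mul(-10, Pow(37, -1))))) = Add(Mul(3, 7), Mul(-1, Add(Rational(-3, 16), Mul(-10, Rational(1, 37))))) = Add(21, Mul(-1, Add(Rational(-3, 16), Rational(-10, 37)))) = Add(21, Mul(-1, Rational(-271, 592))) = Add(21, Rational(271, 592)) = Rational(12703, 592)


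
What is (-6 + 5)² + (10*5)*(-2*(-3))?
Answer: 301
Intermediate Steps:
(-6 + 5)² + (10*5)*(-2*(-3)) = (-1)² + 50*6 = 1 + 300 = 301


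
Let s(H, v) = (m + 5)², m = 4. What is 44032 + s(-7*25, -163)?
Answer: 44113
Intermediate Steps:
s(H, v) = 81 (s(H, v) = (4 + 5)² = 9² = 81)
44032 + s(-7*25, -163) = 44032 + 81 = 44113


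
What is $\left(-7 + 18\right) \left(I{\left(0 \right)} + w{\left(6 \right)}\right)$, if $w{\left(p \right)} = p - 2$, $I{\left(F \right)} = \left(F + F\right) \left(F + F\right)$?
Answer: $44$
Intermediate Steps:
$I{\left(F \right)} = 4 F^{2}$ ($I{\left(F \right)} = 2 F 2 F = 4 F^{2}$)
$w{\left(p \right)} = -2 + p$ ($w{\left(p \right)} = p - 2 = -2 + p$)
$\left(-7 + 18\right) \left(I{\left(0 \right)} + w{\left(6 \right)}\right) = \left(-7 + 18\right) \left(4 \cdot 0^{2} + \left(-2 + 6\right)\right) = 11 \left(4 \cdot 0 + 4\right) = 11 \left(0 + 4\right) = 11 \cdot 4 = 44$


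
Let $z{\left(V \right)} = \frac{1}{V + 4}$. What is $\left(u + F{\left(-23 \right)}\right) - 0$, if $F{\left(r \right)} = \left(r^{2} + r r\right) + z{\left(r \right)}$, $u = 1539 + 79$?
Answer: $\frac{50843}{19} \approx 2675.9$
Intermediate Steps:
$u = 1618$
$z{\left(V \right)} = \frac{1}{4 + V}$
$F{\left(r \right)} = \frac{1}{4 + r} + 2 r^{2}$ ($F{\left(r \right)} = \left(r^{2} + r r\right) + \frac{1}{4 + r} = \left(r^{2} + r^{2}\right) + \frac{1}{4 + r} = 2 r^{2} + \frac{1}{4 + r} = \frac{1}{4 + r} + 2 r^{2}$)
$\left(u + F{\left(-23 \right)}\right) - 0 = \left(1618 + \frac{1 + 2 \left(-23\right)^{2} \left(4 - 23\right)}{4 - 23}\right) - 0 = \left(1618 + \frac{1 + 2 \cdot 529 \left(-19\right)}{-19}\right) + 0 = \left(1618 - \frac{1 - 20102}{19}\right) + 0 = \left(1618 - - \frac{20101}{19}\right) + 0 = \left(1618 + \frac{20101}{19}\right) + 0 = \frac{50843}{19} + 0 = \frac{50843}{19}$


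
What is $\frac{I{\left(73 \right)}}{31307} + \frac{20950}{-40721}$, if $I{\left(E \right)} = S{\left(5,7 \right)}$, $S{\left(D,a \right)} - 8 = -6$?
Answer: $- \frac{655800208}{1274852347} \approx -0.51441$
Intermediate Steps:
$S{\left(D,a \right)} = 2$ ($S{\left(D,a \right)} = 8 - 6 = 2$)
$I{\left(E \right)} = 2$
$\frac{I{\left(73 \right)}}{31307} + \frac{20950}{-40721} = \frac{2}{31307} + \frac{20950}{-40721} = 2 \cdot \frac{1}{31307} + 20950 \left(- \frac{1}{40721}\right) = \frac{2}{31307} - \frac{20950}{40721} = - \frac{655800208}{1274852347}$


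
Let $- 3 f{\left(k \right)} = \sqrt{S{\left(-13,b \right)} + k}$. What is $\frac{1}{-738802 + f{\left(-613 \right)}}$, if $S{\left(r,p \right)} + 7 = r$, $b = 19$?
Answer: $- \frac{2216406}{1637485185823} + \frac{i \sqrt{633}}{1637485185823} \approx -1.3535 \cdot 10^{-6} + 1.5365 \cdot 10^{-11} i$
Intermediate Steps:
$S{\left(r,p \right)} = -7 + r$
$f{\left(k \right)} = - \frac{\sqrt{-20 + k}}{3}$ ($f{\left(k \right)} = - \frac{\sqrt{\left(-7 - 13\right) + k}}{3} = - \frac{\sqrt{-20 + k}}{3}$)
$\frac{1}{-738802 + f{\left(-613 \right)}} = \frac{1}{-738802 - \frac{\sqrt{-20 - 613}}{3}} = \frac{1}{-738802 - \frac{\sqrt{-633}}{3}} = \frac{1}{-738802 - \frac{i \sqrt{633}}{3}}$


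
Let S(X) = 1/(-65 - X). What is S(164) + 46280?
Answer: 10598119/229 ≈ 46280.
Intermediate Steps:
S(164) + 46280 = -1/(65 + 164) + 46280 = -1/229 + 46280 = 10598119/229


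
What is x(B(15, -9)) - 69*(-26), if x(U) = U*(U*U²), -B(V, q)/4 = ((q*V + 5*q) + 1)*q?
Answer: 1724336919820290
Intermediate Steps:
B(V, q) = -4*q*(1 + 5*q + V*q) (B(V, q) = -4*((q*V + 5*q) + 1)*q = -4*((V*q + 5*q) + 1)*q = -4*((5*q + V*q) + 1)*q = -4*(1 + 5*q + V*q)*q = -4*q*(1 + 5*q + V*q))
x(U) = U⁴ (x(U) = U*U³ = U⁴)
x(B(15, -9)) - 69*(-26) = (-4*(-9)*(1 + 5*(-9) + 15*(-9)))⁴ - 69*(-26) = (-4*(-9)*(1 - 45 - 135))⁴ - 1*(-1794) = (-4*(-9)*(-179))⁴ + 1794 = (-6444)⁴ + 1794 = 1724336919818496 + 1794 = 1724336919820290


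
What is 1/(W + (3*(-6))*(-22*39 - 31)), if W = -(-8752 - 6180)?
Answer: 1/30934 ≈ 3.2327e-5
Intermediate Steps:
W = 14932 (W = -1*(-14932) = 14932)
1/(W + (3*(-6))*(-22*39 - 31)) = 1/(14932 + (3*(-6))*(-22*39 - 31)) = 1/(14932 - 18*(-858 - 31)) = 1/(14932 - 18*(-889)) = 1/(14932 + 16002) = 1/30934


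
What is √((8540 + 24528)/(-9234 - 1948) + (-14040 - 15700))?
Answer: 3*I*√103304828726/5591 ≈ 172.46*I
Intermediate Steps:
√((8540 + 24528)/(-9234 - 1948) + (-14040 - 15700)) = √(33068/(-11182) - 29740) = √(33068*(-1/11182) - 29740) = √(-16534/5591 - 29740) = √(-166292874/5591) = 3*I*√103304828726/5591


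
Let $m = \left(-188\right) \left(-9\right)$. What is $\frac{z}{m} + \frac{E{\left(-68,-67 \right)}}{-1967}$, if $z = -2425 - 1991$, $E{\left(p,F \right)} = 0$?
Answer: $- \frac{368}{141} \approx -2.6099$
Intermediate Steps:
$z = -4416$ ($z = -2425 - 1991 = -4416$)
$m = 1692$
$\frac{z}{m} + \frac{E{\left(-68,-67 \right)}}{-1967} = - \frac{4416}{1692} + \frac{0}{-1967} = \left(-4416\right) \frac{1}{1692} + 0 \left(- \frac{1}{1967}\right) = - \frac{368}{141} + 0 = - \frac{368}{141}$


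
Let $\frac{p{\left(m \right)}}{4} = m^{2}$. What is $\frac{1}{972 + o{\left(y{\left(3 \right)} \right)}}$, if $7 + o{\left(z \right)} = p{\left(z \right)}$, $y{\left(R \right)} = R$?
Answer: $\frac{1}{1001} \approx 0.000999$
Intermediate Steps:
$p{\left(m \right)} = 4 m^{2}$
$o{\left(z \right)} = -7 + 4 z^{2}$
$\frac{1}{972 + o{\left(y{\left(3 \right)} \right)}} = \frac{1}{972 - \left(7 - 4 \cdot 3^{2}\right)} = \frac{1}{972 + \left(-7 + 4 \cdot 9\right)} = \frac{1}{972 + \left(-7 + 36\right)} = \frac{1}{972 + 29} = \frac{1}{1001}$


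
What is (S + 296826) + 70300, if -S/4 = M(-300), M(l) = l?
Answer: 368326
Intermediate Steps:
S = 1200 (S = -4*(-300) = 1200)
(S + 296826) + 70300 = (1200 + 296826) + 70300 = 298026 + 70300 = 368326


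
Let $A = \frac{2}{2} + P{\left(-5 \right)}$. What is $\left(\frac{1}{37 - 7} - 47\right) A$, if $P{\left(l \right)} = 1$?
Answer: $- \frac{1409}{15} \approx -93.933$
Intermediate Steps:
$A = 2$ ($A = \frac{2}{2} + 1 = 2 \cdot \frac{1}{2} + 1 = 1 + 1 = 2$)
$\left(\frac{1}{37 - 7} - 47\right) A = \left(\frac{1}{37 - 7} - 47\right) 2 = \left(\frac{1}{30} - 47\right) 2 = \left(- \frac{1409}{30}\right) 2 = - \frac{1409}{15}$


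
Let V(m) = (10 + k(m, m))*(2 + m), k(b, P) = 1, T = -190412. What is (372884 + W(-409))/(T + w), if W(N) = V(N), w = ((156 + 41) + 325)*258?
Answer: -368407/55736 ≈ -6.6099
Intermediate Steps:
V(m) = 22 + 11*m (V(m) = (10 + 1)*(2 + m) = 11*(2 + m) = 22 + 11*m)
w = 134676 (w = (197 + 325)*258 = 522*258 = 134676)
W(N) = 22 + 11*N
(372884 + W(-409))/(T + w) = (372884 + (22 + 11*(-409)))/(-190412 + 134676) = (372884 + (22 - 4499))/(-55736) = (372884 - 4477)*(-1/55736) = 368407*(-1/55736) = -368407/55736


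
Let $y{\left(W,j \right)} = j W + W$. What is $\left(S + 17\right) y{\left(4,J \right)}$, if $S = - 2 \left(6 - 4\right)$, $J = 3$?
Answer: $208$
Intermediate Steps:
$S = -4$ ($S = \left(-2\right) 2 = -4$)
$y{\left(W,j \right)} = W + W j$ ($y{\left(W,j \right)} = W j + W = W + W j$)
$\left(S + 17\right) y{\left(4,J \right)} = \left(-4 + 17\right) 4 \left(1 + 3\right) = 13 \cdot 4 \cdot 4 = 13 \cdot 16 = 208$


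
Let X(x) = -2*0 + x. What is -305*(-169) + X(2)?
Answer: 51547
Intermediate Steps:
X(x) = x (X(x) = 0 + x = x)
-305*(-169) + X(2) = -305*(-169) + 2 = 51545 + 2 = 51547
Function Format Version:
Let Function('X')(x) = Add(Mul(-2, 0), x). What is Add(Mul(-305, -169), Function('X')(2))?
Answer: 51547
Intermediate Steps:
Function('X')(x) = x (Function('X')(x) = Add(0, x) = x)
Add(Mul(-305, -169), Function('X')(2)) = Add(Mul(-305, -169), 2) = Add(51545, 2) = 51547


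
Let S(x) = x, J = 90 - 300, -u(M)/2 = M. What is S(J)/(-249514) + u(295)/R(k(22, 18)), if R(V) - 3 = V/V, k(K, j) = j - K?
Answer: -36803105/249514 ≈ -147.50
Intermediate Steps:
u(M) = -2*M
J = -210
R(V) = 4 (R(V) = 3 + V/V = 3 + 1 = 4)
S(J)/(-249514) + u(295)/R(k(22, 18)) = -210/(-249514) - 2*295/4 = -210*(-1/249514) - 590*1/4 = 105/124757 - 295/2 = -36803105/249514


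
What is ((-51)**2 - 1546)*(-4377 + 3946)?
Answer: -454705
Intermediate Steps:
((-51)**2 - 1546)*(-4377 + 3946) = (2601 - 1546)*(-431) = 1055*(-431) = -454705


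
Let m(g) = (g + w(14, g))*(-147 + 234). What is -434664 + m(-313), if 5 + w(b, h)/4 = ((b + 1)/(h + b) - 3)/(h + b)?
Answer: -41449115259/89401 ≈ -4.6363e+5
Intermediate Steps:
w(b, h) = -20 + 4*(-3 + (1 + b)/(b + h))/(b + h) (w(b, h) = -20 + 4*(((b + 1)/(h + b) - 3)/(h + b)) = -20 + 4*(((1 + b)/(b + h) - 3)/(b + h)) = -20 + 4*((-3 + (1 + b)/(b + h))/(b + h)) = -20 + 4*(-3 + (1 + b)/(b + h))/(b + h))
m(g) = 87*g + 348*(-27 - 5*(14 + g)**2 - 3*g)/(14 + g)**2 (m(g) = (g + 4*(1 - 5*(14 + g)**2 - 3*g - 2*14)/(14 + g)**2)*(-147 + 234) = (g + 4*(1 - 5*(14 + g)**2 - 3*g - 28)/(14 + g)**2)*87 = (g + 4*(-27 - 5*(14 + g)**2 - 3*g)/(14 + g)**2)*87 = 87*g + 348*(-27 - 5*(14 + g)**2 - 3*g)/(14 + g)**2)
-434664 + m(-313) = -434664 + 87*(-4028 + (-313)**3 - 376*(-313) + 8*(-313)**2)/(196 + (-313)**2 + 28*(-313)) = -434664 + 87*(-4028 - 30664297 + 117688 + 8*97969)/(196 + 97969 - 8764) = -434664 + 87*(-4028 - 30664297 + 117688 + 783752)/89401 = -434664 + 87*(1/89401)*(-29766885) = -434664 - 2589718995/89401 = -41449115259/89401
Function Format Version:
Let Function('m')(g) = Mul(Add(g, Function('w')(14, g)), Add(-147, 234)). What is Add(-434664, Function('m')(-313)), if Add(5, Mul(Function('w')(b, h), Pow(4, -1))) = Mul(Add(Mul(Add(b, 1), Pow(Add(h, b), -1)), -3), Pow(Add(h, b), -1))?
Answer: Rational(-41449115259, 89401) ≈ -4.6363e+5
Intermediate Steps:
Function('w')(b, h) = Add(-20, Mul(4, Pow(Add(b, h), -1), Add(-3, Mul(Pow(Add(b, h), -1), Add(1, b))))) (Function('w')(b, h) = Add(-20, Mul(4, Mul(Add(Mul(Add(b, 1), Pow(Add(h, b), -1)), -3), Pow(Add(h, b), -1)))) = Add(-20, Mul(4, Mul(Add(Mul(Add(1, b), Pow(Add(b, h), -1)), -3), Pow(Add(b, h), -1)))) = Add(-20, Mul(4, Mul(Add(Mul(Pow(Add(b, h), -1), Add(1, b)), -3), Pow(Add(b, h), -1)))) = Add(-20, Mul(4, Mul(Add(-3, Mul(Pow(Add(b, h), -1), Add(1, b))), Pow(Add(b, h), -1)))) = Add(-20, Mul(4, Mul(Pow(Add(b, h), -1), Add(-3, Mul(Pow(Add(b, h), -1), Add(1, b)))))) = Add(-20, Mul(4, Pow(Add(b, h), -1), Add(-3, Mul(Pow(Add(b, h), -1), Add(1, b))))))
Function('m')(g) = Add(Mul(87, g), Mul(348, Pow(Add(14, g), -2), Add(-27, Mul(-5, Pow(Add(14, g), 2)), Mul(-3, g)))) (Function('m')(g) = Mul(Add(g, Mul(4, Pow(Add(14, g), -2), Add(1, Mul(-5, Pow(Add(14, g), 2)), Mul(-3, g), Mul(-2, 14)))), Add(-147, 234)) = Mul(Add(g, Mul(4, Pow(Add(14, g), -2), Add(1, Mul(-5, Pow(Add(14, g), 2)), Mul(-3, g), -28))), 87) = Mul(Add(g, Mul(4, Pow(Add(14, g), -2), Add(-27, Mul(-5, Pow(Add(14, g), 2)), Mul(-3, g)))), 87) = Add(Mul(87, g), Mul(348, Pow(Add(14, g), -2), Add(-27, Mul(-5, Pow(Add(14, g), 2)), Mul(-3, g)))))
Add(-434664, Function('m')(-313)) = Add(-434664, Mul(87, Pow(Add(196, Pow(-313, 2), Mul(28, -313)), -1), Add(-4028, Pow(-313, 3), Mul(-376, -313), Mul(8, Pow(-313, 2))))) = Add(-434664, Mul(87, Pow(Add(196, 97969, -8764), -1), Add(-4028, -30664297, 117688, Mul(8, 97969)))) = Add(-434664, Mul(87, Pow(89401, -1), Add(-4028, -30664297, 117688, 783752))) = Add(-434664, Mul(87, Rational(1, 89401), -29766885)) = Add(-434664, Rational(-2589718995, 89401)) = Rational(-41449115259, 89401)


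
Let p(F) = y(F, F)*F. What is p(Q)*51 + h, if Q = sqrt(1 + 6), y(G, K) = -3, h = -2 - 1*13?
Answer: -15 - 153*sqrt(7) ≈ -419.80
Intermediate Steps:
h = -15 (h = -2 - 13 = -15)
Q = sqrt(7) ≈ 2.6458
p(F) = -3*F
p(Q)*51 + h = -3*sqrt(7)*51 - 15 = -153*sqrt(7) - 15 = -15 - 153*sqrt(7)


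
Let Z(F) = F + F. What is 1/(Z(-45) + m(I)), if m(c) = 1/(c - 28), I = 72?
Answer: -44/3959 ≈ -0.011114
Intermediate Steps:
m(c) = 1/(-28 + c)
Z(F) = 2*F
1/(Z(-45) + m(I)) = 1/(2*(-45) + 1/(-28 + 72)) = 1/(-90 + 1/44) = 1/(-3959/44) = -44/3959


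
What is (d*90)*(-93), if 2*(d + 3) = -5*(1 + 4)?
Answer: 129735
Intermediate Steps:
d = -31/2 (d = -3 + (-5*(1 + 4))/2 = -3 + (-5*5)/2 = -3 + (1/2)*(-25) = -3 - 25/2 = -31/2 ≈ -15.500)
(d*90)*(-93) = -31/2*90*(-93) = -1395*(-93) = 129735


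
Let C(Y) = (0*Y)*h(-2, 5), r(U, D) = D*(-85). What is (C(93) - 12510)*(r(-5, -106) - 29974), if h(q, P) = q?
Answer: 262259640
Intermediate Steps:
r(U, D) = -85*D
C(Y) = 0 (C(Y) = (0*Y)*(-2) = 0*(-2) = 0)
(C(93) - 12510)*(r(-5, -106) - 29974) = (0 - 12510)*(-85*(-106) - 29974) = -12510*(9010 - 29974) = -12510*(-20964) = 262259640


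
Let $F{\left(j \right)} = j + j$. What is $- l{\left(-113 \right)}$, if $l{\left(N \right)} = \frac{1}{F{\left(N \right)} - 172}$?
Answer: $\frac{1}{398} \approx 0.0025126$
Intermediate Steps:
$F{\left(j \right)} = 2 j$
$l{\left(N \right)} = \frac{1}{-172 + 2 N}$ ($l{\left(N \right)} = \frac{1}{2 N - 172} = \frac{1}{-172 + 2 N}$)
$- l{\left(-113 \right)} = - \frac{1}{2 \left(-86 - 113\right)} = - \frac{1}{2 \left(-199\right)} = - \frac{-1}{2 \cdot 199} = \left(-1\right) \left(- \frac{1}{398}\right) = \frac{1}{398}$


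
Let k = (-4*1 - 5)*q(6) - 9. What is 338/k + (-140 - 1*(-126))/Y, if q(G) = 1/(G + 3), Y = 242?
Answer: -20484/605 ≈ -33.858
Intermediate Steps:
q(G) = 1/(3 + G)
k = -10 (k = (-4*1 - 5)/(3 + 6) - 9 = (-4 - 5)/9 - 9 = -9*⅑ - 9 = -1 - 9 = -10)
338/k + (-140 - 1*(-126))/Y = 338/(-10) + (-140 - 1*(-126))/242 = 338*(-⅒) + (-140 + 126)*(1/242) = -169/5 - 14*1/242 = -169/5 - 7/121 = -20484/605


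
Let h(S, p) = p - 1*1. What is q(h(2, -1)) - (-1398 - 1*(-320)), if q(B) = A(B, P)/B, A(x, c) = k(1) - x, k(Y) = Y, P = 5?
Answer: 2153/2 ≈ 1076.5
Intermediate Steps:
A(x, c) = 1 - x
h(S, p) = -1 + p (h(S, p) = p - 1 = -1 + p)
q(B) = (1 - B)/B
q(h(2, -1)) - (-1398 - 1*(-320)) = (1 - (-1 - 1))/(-1 - 1) - (-1398 - 1*(-320)) = (1 - 1*(-2))/(-2) - (-1398 + 320) = -(1 + 2)/2 - 1*(-1078) = -½*3 + 1078 = -3/2 + 1078 = 2153/2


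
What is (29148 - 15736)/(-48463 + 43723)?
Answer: -3353/1185 ≈ -2.8295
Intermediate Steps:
(29148 - 15736)/(-48463 + 43723) = 13412/(-4740) = 13412*(-1/4740) = -3353/1185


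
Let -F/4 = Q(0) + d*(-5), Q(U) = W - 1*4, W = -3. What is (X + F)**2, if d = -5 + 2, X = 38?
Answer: 36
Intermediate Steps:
Q(U) = -7 (Q(U) = -3 - 1*4 = -3 - 4 = -7)
d = -3
F = -32 (F = -4*(-7 - 3*(-5)) = -4*(-7 + 15) = -4*8 = -32)
(X + F)**2 = (38 - 32)**2 = 6**2 = 36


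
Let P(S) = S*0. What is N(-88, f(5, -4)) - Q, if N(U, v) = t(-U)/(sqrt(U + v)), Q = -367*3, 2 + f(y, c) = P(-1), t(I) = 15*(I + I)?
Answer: 1101 - 88*I*sqrt(10) ≈ 1101.0 - 278.28*I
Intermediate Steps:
t(I) = 30*I (t(I) = 15*(2*I) = 30*I)
P(S) = 0
f(y, c) = -2 (f(y, c) = -2 + 0 = -2)
Q = -1101
N(U, v) = -30*U/sqrt(U + v) (N(U, v) = (30*(-U))/(sqrt(U + v)) = (-30*U)/sqrt(U + v) = -30*U/sqrt(U + v))
N(-88, f(5, -4)) - Q = -30*(-88)/sqrt(-88 - 2) - 1*(-1101) = -30*(-88)/sqrt(-90) + 1101 = -30*(-88)*(-I*sqrt(10)/30) + 1101 = -88*I*sqrt(10) + 1101 = 1101 - 88*I*sqrt(10)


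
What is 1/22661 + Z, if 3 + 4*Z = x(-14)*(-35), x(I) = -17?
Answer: 3353829/22661 ≈ 148.00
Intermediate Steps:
Z = 148 (Z = -3/4 + (-17*(-35))/4 = -3/4 + (1/4)*595 = -3/4 + 595/4 = 148)
1/22661 + Z = 1/22661 + 148 = 3353829/22661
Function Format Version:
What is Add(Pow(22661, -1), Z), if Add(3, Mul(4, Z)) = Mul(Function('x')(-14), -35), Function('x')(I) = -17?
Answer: Rational(3353829, 22661) ≈ 148.00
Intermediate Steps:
Z = 148 (Z = Add(Rational(-3, 4), Mul(Rational(1, 4), Mul(-17, -35))) = Add(Rational(-3, 4), Mul(Rational(1, 4), 595)) = Add(Rational(-3, 4), Rational(595, 4)) = 148)
Add(Pow(22661, -1), Z) = Add(Pow(22661, -1), 148) = Add(Rational(1, 22661), 148) = Rational(3353829, 22661)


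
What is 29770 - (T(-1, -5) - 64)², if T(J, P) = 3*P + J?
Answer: 23370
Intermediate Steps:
T(J, P) = J + 3*P
29770 - (T(-1, -5) - 64)² = 29770 - ((-1 + 3*(-5)) - 64)² = 29770 - ((-1 - 15) - 64)² = 29770 - (-16 - 64)² = 29770 - 1*(-80)² = 29770 - 1*6400 = 29770 - 6400 = 23370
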